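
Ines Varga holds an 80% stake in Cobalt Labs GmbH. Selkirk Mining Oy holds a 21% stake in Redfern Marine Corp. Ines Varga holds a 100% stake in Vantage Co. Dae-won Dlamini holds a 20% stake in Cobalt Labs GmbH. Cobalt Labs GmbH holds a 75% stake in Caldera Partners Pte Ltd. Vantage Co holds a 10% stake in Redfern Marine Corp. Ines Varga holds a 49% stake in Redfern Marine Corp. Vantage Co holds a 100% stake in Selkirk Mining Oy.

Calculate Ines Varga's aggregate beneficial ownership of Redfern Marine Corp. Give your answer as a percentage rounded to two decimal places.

80.00%

Ines reaches Redfern along 3 paths.
Direct stake: 49% = 49%.
Via Vantage: 100% × 10% = 10%.
Via Vantage → Selkirk: 100% × 100% × 21% = 21%.
Total: 49% + 10% + 21% = 80%.
Rounded: 80.00%.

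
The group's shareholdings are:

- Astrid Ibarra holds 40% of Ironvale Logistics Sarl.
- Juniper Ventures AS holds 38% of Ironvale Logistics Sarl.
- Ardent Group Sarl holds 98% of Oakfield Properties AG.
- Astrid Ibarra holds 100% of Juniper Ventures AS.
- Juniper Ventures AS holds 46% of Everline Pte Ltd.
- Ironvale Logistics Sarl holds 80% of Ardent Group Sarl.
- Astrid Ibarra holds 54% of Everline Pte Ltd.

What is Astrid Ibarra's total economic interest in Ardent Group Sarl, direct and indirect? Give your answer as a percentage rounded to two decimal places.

Astrid reaches Ardent along 2 paths.
Via Juniper → Ironvale: 100% × 38% × 80% = 30.4%.
Via Ironvale: 40% × 80% = 32%.
Total: 30.4% + 32% = 62.4%.
Rounded: 62.40%.

62.40%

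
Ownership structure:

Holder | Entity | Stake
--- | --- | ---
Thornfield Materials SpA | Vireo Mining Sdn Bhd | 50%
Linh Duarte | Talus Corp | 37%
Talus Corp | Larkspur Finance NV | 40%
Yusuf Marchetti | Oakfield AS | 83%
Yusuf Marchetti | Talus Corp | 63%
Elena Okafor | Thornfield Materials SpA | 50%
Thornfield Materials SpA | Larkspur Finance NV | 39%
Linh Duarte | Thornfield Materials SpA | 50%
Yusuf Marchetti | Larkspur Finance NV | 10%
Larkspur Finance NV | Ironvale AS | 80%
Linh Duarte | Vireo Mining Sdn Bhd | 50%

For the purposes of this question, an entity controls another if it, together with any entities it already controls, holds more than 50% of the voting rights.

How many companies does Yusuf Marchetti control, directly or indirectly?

2

Yusuf holds 63% of Talus, so Yusuf controls Talus.
Yusuf holds 83% of Oakfield, so Yusuf controls Oakfield.
No other company's threshold is met.
Yusuf controls 2 companies.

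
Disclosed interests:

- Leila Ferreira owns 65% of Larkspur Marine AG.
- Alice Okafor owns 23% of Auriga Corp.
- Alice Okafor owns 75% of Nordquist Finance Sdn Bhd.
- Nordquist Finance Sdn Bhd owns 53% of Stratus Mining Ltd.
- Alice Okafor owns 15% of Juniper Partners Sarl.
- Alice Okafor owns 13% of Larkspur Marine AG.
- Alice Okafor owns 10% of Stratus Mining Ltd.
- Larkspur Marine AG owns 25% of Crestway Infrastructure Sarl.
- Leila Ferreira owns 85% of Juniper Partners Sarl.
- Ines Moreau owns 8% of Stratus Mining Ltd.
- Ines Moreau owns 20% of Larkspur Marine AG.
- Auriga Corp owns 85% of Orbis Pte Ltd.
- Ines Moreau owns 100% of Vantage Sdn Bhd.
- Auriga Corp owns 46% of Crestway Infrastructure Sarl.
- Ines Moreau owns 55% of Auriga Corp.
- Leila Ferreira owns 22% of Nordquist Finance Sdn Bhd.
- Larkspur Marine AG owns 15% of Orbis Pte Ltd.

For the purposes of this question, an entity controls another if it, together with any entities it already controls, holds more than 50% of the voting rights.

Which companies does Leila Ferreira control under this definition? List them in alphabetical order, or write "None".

Juniper Partners Sarl, Larkspur Marine AG

Leila holds 65% of Larkspur, so Leila controls Larkspur.
Leila holds 85% of Juniper, so Leila controls Juniper.
No other company's threshold is met.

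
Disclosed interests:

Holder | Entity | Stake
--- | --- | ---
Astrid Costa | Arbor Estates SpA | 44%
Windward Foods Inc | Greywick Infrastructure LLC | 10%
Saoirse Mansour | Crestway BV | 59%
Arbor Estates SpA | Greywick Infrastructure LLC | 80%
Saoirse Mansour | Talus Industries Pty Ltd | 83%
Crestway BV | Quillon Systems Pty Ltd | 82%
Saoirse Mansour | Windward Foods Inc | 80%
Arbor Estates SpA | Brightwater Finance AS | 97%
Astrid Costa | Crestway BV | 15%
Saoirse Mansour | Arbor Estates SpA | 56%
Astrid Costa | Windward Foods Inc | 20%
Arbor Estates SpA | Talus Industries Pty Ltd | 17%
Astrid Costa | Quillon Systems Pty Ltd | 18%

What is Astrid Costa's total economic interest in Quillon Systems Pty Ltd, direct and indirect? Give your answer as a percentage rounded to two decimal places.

Astrid reaches Quillon along 2 paths.
Via Crestway: 15% × 82% = 12.3%.
Direct stake: 18% = 18%.
Total: 12.3% + 18% = 30.3%.
Rounded: 30.30%.

30.30%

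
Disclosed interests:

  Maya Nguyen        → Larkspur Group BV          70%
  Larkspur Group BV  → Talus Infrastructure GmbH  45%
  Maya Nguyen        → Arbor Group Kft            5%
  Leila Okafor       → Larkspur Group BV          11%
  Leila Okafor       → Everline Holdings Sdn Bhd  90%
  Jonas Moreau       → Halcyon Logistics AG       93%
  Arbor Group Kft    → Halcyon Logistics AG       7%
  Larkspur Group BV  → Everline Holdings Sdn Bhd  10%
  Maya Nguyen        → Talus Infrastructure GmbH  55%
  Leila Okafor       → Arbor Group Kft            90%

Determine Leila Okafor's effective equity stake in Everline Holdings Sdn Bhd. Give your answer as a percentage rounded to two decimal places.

91.10%

Leila reaches Everline along 2 paths.
Via Larkspur: 11% × 10% = 1.1%.
Direct stake: 90% = 90%.
Total: 1.1% + 90% = 91.1%.
Rounded: 91.10%.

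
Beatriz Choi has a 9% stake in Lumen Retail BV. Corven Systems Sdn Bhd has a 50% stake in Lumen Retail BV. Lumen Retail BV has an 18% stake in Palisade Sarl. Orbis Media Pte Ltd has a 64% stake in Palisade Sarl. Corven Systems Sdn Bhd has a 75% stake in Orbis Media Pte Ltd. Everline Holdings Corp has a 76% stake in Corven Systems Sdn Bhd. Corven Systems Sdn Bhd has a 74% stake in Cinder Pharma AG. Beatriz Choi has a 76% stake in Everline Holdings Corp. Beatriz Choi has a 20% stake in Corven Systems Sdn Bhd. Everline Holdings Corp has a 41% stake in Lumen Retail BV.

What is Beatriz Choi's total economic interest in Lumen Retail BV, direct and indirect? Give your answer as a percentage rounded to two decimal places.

Beatriz reaches Lumen along 4 paths.
Via Everline: 76% × 41% = 31.16%.
Via Everline → Corven: 76% × 76% × 50% = 28.88%.
Via Corven: 20% × 50% = 10%.
Direct stake: 9% = 9%.
Total: 31.16% + 28.88% + 10% + 9% = 79.04%.

79.04%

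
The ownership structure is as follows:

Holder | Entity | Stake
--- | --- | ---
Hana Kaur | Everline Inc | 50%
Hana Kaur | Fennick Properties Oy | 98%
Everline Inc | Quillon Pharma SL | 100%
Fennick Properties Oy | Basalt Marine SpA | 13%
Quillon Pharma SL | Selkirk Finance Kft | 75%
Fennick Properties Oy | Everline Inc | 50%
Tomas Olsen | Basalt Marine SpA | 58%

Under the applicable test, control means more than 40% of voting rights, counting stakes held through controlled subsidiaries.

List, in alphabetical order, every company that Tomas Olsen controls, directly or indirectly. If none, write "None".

Tomas holds 58% of Basalt, so Tomas controls Basalt.
No other company's threshold is met.

Basalt Marine SpA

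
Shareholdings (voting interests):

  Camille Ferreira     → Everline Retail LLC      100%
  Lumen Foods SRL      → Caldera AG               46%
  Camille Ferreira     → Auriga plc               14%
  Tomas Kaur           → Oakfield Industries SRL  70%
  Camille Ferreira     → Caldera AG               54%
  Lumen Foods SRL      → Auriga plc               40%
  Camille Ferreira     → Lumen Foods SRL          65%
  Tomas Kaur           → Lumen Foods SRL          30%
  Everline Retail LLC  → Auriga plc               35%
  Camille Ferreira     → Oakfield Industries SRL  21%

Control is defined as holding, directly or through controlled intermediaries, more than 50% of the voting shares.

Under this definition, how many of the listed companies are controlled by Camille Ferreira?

4

Camille holds 100% of Everline, so Camille controls Everline.
Camille holds 65% of Lumen, so Camille controls Lumen.
Lumen and Everline and Camille together hold 40% + 35% + 14% = 89% of Auriga, so Camille controls Auriga.
Lumen and Camille together hold 46% + 54% = 100% of Caldera, so Camille controls Caldera.
No other company's threshold is met.
Camille controls 4 companies.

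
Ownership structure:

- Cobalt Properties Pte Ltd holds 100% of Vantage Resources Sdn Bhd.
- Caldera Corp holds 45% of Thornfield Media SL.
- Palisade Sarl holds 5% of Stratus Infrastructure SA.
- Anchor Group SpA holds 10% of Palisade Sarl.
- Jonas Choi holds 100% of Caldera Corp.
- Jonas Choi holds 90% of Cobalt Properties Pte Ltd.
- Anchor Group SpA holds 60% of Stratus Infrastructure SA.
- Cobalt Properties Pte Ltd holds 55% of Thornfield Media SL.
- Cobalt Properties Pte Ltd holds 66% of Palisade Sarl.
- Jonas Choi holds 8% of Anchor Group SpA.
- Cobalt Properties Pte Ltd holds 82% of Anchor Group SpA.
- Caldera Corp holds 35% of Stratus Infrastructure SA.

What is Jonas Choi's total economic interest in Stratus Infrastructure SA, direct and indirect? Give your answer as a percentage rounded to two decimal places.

Jonas reaches Stratus along 6 paths.
Via Anchor: 8% × 60% = 4.8%.
Via Cobalt → Anchor: 90% × 82% × 60% = 44.28%.
Via Caldera: 100% × 35% = 35%.
Via Anchor → Palisade: 8% × 10% × 5% = 0.04%.
Via Cobalt → Anchor → Palisade: 90% × 82% × 10% × 5% = 0.369%.
Via Cobalt → Palisade: 90% × 66% × 5% = 2.97%.
Total: 4.8% + 44.28% + 35% + 0.04% + 0.369% + 2.97% = 87.459%.
Rounded: 87.46%.

87.46%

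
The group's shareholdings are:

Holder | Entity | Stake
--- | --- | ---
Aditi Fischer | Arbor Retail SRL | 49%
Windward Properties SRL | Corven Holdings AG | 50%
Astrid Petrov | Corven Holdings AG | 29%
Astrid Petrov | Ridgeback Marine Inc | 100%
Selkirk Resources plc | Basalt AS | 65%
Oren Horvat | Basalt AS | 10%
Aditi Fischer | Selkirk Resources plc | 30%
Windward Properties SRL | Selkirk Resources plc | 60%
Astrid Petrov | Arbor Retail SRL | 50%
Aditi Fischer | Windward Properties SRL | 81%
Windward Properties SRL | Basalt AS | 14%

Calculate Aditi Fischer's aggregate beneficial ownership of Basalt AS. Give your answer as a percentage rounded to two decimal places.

62.43%

Aditi reaches Basalt along 3 paths.
Via Selkirk: 30% × 65% = 19.5%.
Via Windward → Selkirk: 81% × 60% × 65% = 31.59%.
Via Windward: 81% × 14% = 11.34%.
Total: 19.5% + 31.59% + 11.34% = 62.43%.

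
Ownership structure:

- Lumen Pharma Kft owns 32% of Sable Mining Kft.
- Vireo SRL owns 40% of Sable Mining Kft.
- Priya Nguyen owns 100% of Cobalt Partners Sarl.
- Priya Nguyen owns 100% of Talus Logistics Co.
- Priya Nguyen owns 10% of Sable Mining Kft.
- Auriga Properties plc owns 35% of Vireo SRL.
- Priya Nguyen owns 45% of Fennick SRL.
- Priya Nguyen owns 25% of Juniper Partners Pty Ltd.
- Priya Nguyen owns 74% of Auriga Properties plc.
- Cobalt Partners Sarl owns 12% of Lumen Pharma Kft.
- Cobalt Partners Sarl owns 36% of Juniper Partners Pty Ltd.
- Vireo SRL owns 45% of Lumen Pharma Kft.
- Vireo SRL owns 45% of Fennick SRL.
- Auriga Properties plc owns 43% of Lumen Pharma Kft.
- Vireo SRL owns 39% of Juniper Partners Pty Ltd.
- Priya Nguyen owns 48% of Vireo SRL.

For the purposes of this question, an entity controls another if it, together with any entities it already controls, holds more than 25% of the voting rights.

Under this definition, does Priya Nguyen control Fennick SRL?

Priya holds 74% of Auriga, so Priya controls Auriga.
Priya and Auriga together hold 48% + 35% = 83% of Vireo, so Priya controls Vireo.
Priya and Vireo together hold 45% + 45% = 90% of Fennick, so Priya controls Fennick.

Yes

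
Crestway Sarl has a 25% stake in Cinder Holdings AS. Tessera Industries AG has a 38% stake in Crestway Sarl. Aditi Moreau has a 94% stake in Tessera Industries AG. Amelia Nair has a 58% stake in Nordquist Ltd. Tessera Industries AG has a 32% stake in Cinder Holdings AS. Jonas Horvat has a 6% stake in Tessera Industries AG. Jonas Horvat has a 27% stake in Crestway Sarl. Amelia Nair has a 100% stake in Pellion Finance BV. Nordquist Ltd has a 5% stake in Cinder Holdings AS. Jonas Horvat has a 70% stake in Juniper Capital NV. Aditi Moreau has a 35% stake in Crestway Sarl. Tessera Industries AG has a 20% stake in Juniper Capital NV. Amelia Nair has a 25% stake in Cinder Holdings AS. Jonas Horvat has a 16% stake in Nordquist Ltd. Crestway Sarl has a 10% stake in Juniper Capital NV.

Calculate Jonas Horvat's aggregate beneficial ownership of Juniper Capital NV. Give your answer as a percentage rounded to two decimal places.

74.13%

Jonas reaches Juniper along 4 paths.
Via Tessera: 6% × 20% = 1.2%.
Via Tessera → Crestway: 6% × 38% × 10% = 0.228%.
Via Crestway: 27% × 10% = 2.7%.
Direct stake: 70% = 70%.
Total: 1.2% + 0.228% + 2.7% + 70% = 74.128%.
Rounded: 74.13%.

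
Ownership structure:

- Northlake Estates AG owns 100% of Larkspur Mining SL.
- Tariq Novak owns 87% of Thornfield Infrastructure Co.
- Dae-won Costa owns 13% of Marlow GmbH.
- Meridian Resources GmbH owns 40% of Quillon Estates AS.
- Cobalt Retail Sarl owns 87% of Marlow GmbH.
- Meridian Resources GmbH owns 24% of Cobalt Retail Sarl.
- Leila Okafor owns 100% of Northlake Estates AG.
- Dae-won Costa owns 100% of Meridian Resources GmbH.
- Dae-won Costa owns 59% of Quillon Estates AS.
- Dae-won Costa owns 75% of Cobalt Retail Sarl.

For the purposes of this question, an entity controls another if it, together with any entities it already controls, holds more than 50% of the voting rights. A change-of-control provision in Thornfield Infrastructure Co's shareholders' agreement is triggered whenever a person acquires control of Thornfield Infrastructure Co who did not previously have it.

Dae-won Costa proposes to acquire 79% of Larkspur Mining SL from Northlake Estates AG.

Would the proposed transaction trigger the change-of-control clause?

No

The purchase adds only to Dae-won's holdings (Northlake's stake shrinks), so Dae-won is the only person who could newly come to control Thornfield.
Dae-won holds 100% of Meridian, so Dae-won controls Meridian.
Dae-won and Meridian together hold 75% + 24% = 99% of Cobalt, so Dae-won controls Cobalt.
Cobalt and Dae-won together hold 87% + 13% = 100% of Marlow, so Dae-won controls Marlow.
Dae-won and Meridian together hold 59% + 40% = 99% of Quillon, so Dae-won controls Quillon.
Neither Dae-won nor any entity Dae-won controls holds any voting interest in Thornfield.
So before the transaction, Dae-won does not control Thornfield.
After the purchase, Dae-won holds 79% of Larkspur directly, and Northlake's stake falls to 21%.
Dae-won holds 79% of Larkspur, so Dae-won controls Larkspur.
After the transaction, neither Dae-won nor any entity Dae-won controls holds a voting interest in Thornfield, so Dae-won still does not control it.
No new person acquires control, so the clause is not triggered.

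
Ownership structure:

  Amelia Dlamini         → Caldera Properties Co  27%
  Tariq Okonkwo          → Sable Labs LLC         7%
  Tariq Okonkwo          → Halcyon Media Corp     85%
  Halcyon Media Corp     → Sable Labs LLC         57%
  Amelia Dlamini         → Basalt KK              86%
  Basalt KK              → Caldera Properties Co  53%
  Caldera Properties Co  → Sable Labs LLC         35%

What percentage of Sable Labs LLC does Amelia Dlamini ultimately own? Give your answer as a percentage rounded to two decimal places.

25.40%

Amelia reaches Sable along 2 paths.
Via Caldera: 27% × 35% = 9.45%.
Via Basalt → Caldera: 86% × 53% × 35% = 15.953%.
Total: 9.45% + 15.953% = 25.403%.
Rounded: 25.40%.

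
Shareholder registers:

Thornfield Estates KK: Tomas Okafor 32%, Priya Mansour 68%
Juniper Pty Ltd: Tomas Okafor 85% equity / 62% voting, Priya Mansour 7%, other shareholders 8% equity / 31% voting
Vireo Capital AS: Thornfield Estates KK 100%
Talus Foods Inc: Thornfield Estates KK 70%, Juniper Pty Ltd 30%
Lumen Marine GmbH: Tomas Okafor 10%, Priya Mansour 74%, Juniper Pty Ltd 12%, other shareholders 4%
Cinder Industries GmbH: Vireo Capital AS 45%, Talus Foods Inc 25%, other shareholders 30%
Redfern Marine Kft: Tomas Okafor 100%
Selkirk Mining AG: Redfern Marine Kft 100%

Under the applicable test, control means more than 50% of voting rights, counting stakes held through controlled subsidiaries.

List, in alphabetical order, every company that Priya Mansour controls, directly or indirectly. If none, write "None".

Cinder Industries GmbH, Lumen Marine GmbH, Talus Foods Inc, Thornfield Estates KK, Vireo Capital AS

Priya holds 68% of Thornfield, so Priya controls Thornfield.
Thornfield holds 100% of Vireo, so Priya controls Vireo.
Thornfield holds 70% of Talus, so Priya controls Talus.
Priya holds 74% of Lumen, so Priya controls Lumen.
Vireo and Talus together hold 45% + 25% = 70% of Cinder, so Priya controls Cinder.
No other company's threshold is met.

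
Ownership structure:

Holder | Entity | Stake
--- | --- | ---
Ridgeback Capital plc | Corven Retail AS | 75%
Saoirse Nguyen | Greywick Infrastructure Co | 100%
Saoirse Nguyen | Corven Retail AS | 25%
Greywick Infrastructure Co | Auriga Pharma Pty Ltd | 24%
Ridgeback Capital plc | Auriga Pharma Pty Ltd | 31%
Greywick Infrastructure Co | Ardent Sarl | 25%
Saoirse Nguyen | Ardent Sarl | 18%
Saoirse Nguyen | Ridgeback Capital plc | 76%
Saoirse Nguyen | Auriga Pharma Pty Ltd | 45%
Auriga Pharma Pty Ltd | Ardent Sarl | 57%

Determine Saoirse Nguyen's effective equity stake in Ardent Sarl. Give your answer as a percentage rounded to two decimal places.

Saoirse reaches Ardent along 5 paths.
Via Ridgeback → Auriga: 76% × 31% × 57% = 13.4292%.
Via Greywick → Auriga: 100% × 24% × 57% = 13.68%.
Via Auriga: 45% × 57% = 25.65%.
Via Greywick: 100% × 25% = 25%.
Direct stake: 18% = 18%.
Total: 13.4292% + 13.68% + 25.65% + 25% + 18% = 95.7592%.
Rounded: 95.76%.

95.76%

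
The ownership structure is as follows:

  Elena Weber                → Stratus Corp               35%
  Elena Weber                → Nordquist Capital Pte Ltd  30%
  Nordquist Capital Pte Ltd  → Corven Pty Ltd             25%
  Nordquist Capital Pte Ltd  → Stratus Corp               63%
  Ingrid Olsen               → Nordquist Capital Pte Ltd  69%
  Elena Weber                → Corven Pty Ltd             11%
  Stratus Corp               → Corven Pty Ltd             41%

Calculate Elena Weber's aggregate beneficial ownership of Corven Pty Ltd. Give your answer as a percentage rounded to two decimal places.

Elena reaches Corven along 4 paths.
Direct stake: 11% = 11%.
Via Nordquist: 30% × 25% = 7.5%.
Via Stratus: 35% × 41% = 14.35%.
Via Nordquist → Stratus: 30% × 63% × 41% = 7.749%.
Total: 11% + 7.5% + 14.35% + 7.749% = 40.599%.
Rounded: 40.60%.

40.60%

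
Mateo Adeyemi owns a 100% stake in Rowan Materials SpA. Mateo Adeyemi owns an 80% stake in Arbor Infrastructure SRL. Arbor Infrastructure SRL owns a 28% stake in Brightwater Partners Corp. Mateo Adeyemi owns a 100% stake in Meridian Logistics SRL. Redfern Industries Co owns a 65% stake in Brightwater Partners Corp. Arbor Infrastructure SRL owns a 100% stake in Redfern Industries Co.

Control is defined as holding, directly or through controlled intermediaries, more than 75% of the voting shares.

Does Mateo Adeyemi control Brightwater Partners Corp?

Mateo holds 80% of Arbor, so Mateo controls Arbor.
Arbor holds 100% of Redfern, so Mateo controls Redfern.
Redfern and Arbor together hold 65% + 28% = 93% of Brightwater, so Mateo controls Brightwater.

Yes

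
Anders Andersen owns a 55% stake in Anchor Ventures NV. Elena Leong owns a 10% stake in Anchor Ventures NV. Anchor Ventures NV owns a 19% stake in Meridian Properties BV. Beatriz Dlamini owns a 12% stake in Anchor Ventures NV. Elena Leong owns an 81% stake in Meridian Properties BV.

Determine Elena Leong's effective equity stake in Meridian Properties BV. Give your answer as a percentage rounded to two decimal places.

Elena reaches Meridian along 2 paths.
Direct stake: 81% = 81%.
Via Anchor: 10% × 19% = 1.9%.
Total: 81% + 1.9% = 82.9%.
Rounded: 82.90%.

82.90%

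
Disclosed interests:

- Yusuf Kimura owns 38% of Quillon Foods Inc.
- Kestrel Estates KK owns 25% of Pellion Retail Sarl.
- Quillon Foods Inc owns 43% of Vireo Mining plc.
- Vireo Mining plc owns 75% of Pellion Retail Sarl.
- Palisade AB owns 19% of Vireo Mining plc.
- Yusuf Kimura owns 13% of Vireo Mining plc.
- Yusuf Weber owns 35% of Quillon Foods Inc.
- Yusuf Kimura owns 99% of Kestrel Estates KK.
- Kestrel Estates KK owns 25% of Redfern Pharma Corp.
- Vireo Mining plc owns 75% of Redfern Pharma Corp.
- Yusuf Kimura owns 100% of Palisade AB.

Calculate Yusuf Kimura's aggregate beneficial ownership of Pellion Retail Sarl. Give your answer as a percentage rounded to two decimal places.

Yusuf Kimura reaches Pellion along 4 paths.
Via Kestrel: 99% × 25% = 24.75%.
Via Vireo: 13% × 75% = 9.75%.
Via Palisade → Vireo: 100% × 19% × 75% = 14.25%.
Via Quillon → Vireo: 38% × 43% × 75% = 12.255%.
Total: 24.75% + 9.75% + 14.25% + 12.255% = 61.005%.
Rounded: 61.01%.

61.01%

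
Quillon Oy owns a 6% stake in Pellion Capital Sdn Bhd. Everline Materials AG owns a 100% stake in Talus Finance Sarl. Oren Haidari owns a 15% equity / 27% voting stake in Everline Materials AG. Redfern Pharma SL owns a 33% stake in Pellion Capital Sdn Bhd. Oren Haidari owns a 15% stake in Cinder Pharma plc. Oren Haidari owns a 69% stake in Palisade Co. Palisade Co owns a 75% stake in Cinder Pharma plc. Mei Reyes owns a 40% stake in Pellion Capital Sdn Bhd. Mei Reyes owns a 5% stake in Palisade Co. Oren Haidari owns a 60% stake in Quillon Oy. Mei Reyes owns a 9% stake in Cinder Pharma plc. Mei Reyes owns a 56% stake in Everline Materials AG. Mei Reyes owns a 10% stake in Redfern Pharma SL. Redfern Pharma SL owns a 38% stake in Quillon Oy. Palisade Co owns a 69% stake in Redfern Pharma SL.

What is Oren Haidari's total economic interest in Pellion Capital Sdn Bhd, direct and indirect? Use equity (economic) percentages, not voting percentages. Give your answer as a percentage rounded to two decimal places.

Oren reaches Pellion along 3 paths.
Via Palisade → Redfern: 69% × 69% × 33% = 15.7113%.
Via Quillon: 60% × 6% = 3.6%.
Via Palisade → Redfern → Quillon: 69% × 69% × 38% × 6% = 1.085508%.
Total: 15.7113% + 3.6% + 1.085508% = 20.396808%.
Rounded: 20.40%.

20.40%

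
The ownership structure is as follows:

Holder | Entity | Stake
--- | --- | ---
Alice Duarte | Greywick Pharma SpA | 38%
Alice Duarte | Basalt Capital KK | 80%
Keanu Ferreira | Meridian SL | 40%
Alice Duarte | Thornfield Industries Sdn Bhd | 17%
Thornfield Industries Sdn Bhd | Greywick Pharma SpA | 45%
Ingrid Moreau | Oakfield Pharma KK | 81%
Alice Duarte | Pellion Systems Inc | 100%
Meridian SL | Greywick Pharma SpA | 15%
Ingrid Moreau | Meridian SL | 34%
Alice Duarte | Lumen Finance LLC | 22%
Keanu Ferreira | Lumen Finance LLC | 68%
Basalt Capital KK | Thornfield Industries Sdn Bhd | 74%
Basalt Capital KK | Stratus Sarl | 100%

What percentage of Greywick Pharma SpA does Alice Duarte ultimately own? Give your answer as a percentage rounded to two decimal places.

Alice reaches Greywick along 3 paths.
Via Basalt → Thornfield: 80% × 74% × 45% = 26.64%.
Via Thornfield: 17% × 45% = 7.65%.
Direct stake: 38% = 38%.
Total: 26.64% + 7.65% + 38% = 72.29%.

72.29%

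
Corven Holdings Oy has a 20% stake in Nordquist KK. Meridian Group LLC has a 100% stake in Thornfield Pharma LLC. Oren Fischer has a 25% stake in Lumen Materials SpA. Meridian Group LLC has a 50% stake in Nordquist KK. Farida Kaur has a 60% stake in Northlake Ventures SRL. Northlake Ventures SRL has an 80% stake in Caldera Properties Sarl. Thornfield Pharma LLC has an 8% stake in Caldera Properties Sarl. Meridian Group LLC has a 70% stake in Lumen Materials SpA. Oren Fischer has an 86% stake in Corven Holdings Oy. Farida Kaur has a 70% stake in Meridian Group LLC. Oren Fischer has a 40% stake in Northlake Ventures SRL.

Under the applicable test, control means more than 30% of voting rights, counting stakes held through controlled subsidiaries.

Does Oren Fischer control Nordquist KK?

No

Oren holds 40% of Northlake, so Oren controls Northlake.
Oren holds 86% of Corven, so Oren controls Corven.
Northlake holds 80% of Caldera, so Oren controls Caldera.
In Nordquist, Oren's side holds only 20%, not > 30%.
So Oren does not control Nordquist.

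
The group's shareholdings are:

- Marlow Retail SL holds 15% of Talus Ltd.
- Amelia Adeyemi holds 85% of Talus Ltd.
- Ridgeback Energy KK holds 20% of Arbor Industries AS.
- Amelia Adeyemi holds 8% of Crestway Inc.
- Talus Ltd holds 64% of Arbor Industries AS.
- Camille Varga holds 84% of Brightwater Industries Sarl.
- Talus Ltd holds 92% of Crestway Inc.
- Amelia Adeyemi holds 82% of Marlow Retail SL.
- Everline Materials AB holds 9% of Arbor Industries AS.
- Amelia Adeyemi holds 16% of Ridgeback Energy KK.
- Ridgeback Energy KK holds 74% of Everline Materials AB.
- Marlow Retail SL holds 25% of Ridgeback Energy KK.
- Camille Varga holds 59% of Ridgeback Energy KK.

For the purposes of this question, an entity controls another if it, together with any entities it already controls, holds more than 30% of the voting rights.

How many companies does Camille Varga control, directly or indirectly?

Camille holds 59% of Ridgeback, so Camille controls Ridgeback.
Ridgeback holds 74% of Everline, so Camille controls Everline.
Camille holds 84% of Brightwater, so Camille controls Brightwater.
No other company's threshold is met.
Camille controls 3 companies.

3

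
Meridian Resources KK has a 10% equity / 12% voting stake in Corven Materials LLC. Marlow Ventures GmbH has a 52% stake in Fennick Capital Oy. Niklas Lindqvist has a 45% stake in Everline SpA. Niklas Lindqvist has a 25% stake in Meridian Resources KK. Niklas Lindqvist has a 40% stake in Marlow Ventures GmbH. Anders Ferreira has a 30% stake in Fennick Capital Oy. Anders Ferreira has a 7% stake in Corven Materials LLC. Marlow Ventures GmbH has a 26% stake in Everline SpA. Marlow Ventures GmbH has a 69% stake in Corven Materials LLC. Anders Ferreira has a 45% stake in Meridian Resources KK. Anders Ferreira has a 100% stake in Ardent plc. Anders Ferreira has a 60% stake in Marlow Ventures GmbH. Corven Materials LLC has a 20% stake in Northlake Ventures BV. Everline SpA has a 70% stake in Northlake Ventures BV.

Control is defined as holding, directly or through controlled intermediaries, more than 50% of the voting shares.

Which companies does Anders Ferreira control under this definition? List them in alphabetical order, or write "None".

Ardent plc, Corven Materials LLC, Fennick Capital Oy, Marlow Ventures GmbH

Anders holds 60% of Marlow, so Anders controls Marlow.
Marlow and Anders together hold 52% + 30% = 82% of Fennick, so Anders controls Fennick.
Marlow and Anders together hold 69% + 7% = 76% of Corven, so Anders controls Corven.
Anders holds 100% of Ardent, so Anders controls Ardent.
No other company's threshold is met.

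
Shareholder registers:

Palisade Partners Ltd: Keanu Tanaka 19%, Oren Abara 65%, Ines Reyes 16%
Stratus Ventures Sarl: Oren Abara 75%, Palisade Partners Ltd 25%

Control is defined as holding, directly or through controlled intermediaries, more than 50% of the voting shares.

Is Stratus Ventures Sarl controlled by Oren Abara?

Oren holds 65% of Palisade, so Oren controls Palisade.
Oren and Palisade together hold 75% + 25% = 100% of Stratus, so Oren controls Stratus.

Yes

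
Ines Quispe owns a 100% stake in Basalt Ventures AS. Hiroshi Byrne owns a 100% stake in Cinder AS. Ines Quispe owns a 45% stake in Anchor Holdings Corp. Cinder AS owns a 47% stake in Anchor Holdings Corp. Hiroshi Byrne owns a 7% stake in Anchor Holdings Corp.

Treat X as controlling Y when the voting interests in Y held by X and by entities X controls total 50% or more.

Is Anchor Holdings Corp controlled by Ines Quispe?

No

Ines holds 100% of Basalt, so Ines controls Basalt.
In Anchor, Ines's side holds only 45%, not ≥ 50%.
So Ines does not control Anchor.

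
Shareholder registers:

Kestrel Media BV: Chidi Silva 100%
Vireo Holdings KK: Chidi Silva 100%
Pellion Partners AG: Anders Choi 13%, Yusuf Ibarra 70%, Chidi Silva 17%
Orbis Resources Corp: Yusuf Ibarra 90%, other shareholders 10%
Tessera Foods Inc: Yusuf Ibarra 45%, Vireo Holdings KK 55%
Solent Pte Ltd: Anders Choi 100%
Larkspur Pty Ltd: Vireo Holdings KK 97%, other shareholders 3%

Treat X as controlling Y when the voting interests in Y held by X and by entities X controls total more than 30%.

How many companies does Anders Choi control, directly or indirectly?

Anders holds 100% of Solent, so Anders controls Solent.
No other company's threshold is met.
Anders controls 1 company.

1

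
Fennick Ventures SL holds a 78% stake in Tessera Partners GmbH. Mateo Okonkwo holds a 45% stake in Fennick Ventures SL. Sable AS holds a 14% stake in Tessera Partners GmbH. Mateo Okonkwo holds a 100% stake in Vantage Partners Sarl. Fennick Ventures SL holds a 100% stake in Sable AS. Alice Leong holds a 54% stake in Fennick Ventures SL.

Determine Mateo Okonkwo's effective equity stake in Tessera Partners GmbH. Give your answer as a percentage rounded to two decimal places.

41.40%

Mateo reaches Tessera along 2 paths.
Via Fennick → Sable: 45% × 100% × 14% = 6.3%.
Via Fennick: 45% × 78% = 35.1%.
Total: 6.3% + 35.1% = 41.4%.
Rounded: 41.40%.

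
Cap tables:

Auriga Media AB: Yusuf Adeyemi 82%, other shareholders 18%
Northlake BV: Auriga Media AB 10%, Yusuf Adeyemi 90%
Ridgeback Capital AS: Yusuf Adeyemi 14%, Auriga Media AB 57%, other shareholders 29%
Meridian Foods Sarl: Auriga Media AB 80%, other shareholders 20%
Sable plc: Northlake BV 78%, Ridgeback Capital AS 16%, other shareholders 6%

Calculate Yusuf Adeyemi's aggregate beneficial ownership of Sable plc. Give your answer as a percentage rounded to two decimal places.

86.31%

Yusuf reaches Sable along 4 paths.
Via Auriga → Northlake: 82% × 10% × 78% = 6.396%.
Via Northlake: 90% × 78% = 70.2%.
Via Ridgeback: 14% × 16% = 2.24%.
Via Auriga → Ridgeback: 82% × 57% × 16% = 7.4784%.
Total: 6.396% + 70.2% + 2.24% + 7.4784% = 86.3144%.
Rounded: 86.31%.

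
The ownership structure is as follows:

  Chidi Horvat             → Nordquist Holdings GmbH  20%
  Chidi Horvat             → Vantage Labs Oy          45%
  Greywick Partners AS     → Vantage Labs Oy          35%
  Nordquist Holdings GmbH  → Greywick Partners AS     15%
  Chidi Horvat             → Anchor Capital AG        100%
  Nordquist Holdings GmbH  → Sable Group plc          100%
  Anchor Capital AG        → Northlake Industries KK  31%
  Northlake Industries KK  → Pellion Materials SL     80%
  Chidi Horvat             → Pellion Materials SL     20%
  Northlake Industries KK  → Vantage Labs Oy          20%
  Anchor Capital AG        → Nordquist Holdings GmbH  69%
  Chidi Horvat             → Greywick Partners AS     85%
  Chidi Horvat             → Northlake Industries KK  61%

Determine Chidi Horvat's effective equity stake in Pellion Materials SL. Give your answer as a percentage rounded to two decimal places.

93.60%

Chidi reaches Pellion along 3 paths.
Direct stake: 20% = 20%.
Via Anchor → Northlake: 100% × 31% × 80% = 24.8%.
Via Northlake: 61% × 80% = 48.8%.
Total: 20% + 24.8% + 48.8% = 93.6%.
Rounded: 93.60%.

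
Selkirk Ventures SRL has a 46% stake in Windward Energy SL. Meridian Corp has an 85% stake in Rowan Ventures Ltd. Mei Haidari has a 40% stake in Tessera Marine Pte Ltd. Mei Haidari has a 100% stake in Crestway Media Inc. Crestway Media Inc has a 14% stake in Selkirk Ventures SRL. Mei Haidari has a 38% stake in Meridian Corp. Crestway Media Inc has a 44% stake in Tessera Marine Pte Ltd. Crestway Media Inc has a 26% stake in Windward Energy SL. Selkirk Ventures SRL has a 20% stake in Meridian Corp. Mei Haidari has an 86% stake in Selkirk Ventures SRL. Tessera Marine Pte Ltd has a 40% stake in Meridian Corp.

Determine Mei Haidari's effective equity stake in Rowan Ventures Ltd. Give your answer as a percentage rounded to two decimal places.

Mei reaches Rowan along 5 paths.
Via Selkirk → Meridian: 86% × 20% × 85% = 14.62%.
Via Crestway → Selkirk → Meridian: 100% × 14% × 20% × 85% = 2.38%.
Via Meridian: 38% × 85% = 32.3%.
Via Crestway → Tessera → Meridian: 100% × 44% × 40% × 85% = 14.96%.
Via Tessera → Meridian: 40% × 40% × 85% = 13.6%.
Total: 14.62% + 2.38% + 32.3% + 14.96% + 13.6% = 77.86%.

77.86%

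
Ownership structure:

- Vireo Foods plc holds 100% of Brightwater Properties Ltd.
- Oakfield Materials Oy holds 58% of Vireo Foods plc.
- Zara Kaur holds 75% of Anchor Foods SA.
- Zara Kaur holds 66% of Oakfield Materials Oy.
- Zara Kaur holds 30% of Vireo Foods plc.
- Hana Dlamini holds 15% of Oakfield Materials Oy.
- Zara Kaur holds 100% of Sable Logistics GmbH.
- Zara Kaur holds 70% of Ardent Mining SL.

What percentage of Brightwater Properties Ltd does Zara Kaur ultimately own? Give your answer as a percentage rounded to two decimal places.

Zara reaches Brightwater along 2 paths.
Via Vireo: 30% × 100% = 30%.
Via Oakfield → Vireo: 66% × 58% × 100% = 38.28%.
Total: 30% + 38.28% = 68.28%.

68.28%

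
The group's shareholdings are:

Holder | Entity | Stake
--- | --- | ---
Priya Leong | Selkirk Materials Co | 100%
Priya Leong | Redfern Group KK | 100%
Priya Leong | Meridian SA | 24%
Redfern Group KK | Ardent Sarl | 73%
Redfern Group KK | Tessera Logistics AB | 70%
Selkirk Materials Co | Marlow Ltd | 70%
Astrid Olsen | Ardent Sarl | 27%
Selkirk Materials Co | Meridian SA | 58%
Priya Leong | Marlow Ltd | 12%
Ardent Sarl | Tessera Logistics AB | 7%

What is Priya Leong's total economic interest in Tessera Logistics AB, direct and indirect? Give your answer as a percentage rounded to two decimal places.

75.11%

Priya reaches Tessera along 2 paths.
Via Redfern: 100% × 70% = 70%.
Via Redfern → Ardent: 100% × 73% × 7% = 5.11%.
Total: 70% + 5.11% = 75.11%.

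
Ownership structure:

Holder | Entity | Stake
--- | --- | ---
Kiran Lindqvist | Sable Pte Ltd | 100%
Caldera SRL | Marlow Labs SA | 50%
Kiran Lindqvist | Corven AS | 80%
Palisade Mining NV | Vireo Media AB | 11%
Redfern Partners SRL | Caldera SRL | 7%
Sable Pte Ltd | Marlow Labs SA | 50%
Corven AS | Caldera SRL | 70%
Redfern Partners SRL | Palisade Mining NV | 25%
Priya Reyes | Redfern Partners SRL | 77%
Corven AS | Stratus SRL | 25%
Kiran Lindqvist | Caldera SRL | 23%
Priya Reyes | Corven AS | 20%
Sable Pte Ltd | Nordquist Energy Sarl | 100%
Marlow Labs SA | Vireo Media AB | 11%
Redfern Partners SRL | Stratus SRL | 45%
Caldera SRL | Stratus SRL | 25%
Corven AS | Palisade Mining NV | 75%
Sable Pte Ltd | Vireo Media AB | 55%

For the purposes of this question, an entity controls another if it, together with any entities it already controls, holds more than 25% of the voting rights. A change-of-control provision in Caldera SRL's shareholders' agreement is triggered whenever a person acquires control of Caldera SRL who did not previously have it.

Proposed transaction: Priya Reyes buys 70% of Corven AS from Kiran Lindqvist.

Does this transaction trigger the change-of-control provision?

The purchase adds only to Priya's holdings (Kiran's stake shrinks), so Priya is the only person who could newly come to control Caldera.
Priya holds 77% of Redfern, so Priya controls Redfern.
Redfern holds 45% of Stratus, so Priya controls Stratus.
In Caldera, Priya's side holds only 7%, not > 25%.
So before the transaction, Priya does not control Caldera.
After the purchase, Priya's direct stake in Corven rises to 20% + 70% = 90%, and Kiran's stake falls to 10%.
Priya holds 90% of Corven, so Priya controls Corven.
Corven and Redfern together hold 70% + 7% = 77% of Caldera, so Priya controls Caldera.
Priya did not control Caldera before and does after, so the clause is triggered.

Yes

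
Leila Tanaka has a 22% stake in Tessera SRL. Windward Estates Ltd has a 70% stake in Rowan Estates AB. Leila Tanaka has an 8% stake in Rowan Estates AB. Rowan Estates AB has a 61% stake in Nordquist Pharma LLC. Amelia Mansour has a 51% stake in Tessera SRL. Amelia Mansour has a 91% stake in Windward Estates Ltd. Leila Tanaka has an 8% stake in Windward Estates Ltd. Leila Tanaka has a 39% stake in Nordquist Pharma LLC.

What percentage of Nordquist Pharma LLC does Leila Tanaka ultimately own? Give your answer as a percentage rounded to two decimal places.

47.30%

Leila reaches Nordquist along 3 paths.
Via Windward → Rowan: 8% × 70% × 61% = 3.416%.
Via Rowan: 8% × 61% = 4.88%.
Direct stake: 39% = 39%.
Total: 3.416% + 4.88% + 39% = 47.296%.
Rounded: 47.30%.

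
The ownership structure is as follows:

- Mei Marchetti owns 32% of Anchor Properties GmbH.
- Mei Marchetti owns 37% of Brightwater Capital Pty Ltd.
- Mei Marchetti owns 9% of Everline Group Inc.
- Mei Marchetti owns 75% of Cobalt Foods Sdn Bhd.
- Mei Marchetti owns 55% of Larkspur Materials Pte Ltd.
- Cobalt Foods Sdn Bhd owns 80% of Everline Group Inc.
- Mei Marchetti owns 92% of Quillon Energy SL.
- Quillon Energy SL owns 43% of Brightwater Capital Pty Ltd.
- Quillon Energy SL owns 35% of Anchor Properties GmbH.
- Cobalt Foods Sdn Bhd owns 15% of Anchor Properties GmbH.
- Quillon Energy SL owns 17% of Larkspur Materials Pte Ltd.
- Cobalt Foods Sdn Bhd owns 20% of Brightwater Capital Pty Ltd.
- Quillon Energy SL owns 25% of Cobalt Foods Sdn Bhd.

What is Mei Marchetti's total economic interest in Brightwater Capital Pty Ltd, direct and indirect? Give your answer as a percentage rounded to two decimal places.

Mei reaches Brightwater along 4 paths.
Via Cobalt: 75% × 20% = 15%.
Via Quillon → Cobalt: 92% × 25% × 20% = 4.6%.
Via Quillon: 92% × 43% = 39.56%.
Direct stake: 37% = 37%.
Total: 15% + 4.6% + 39.56% + 37% = 96.16%.

96.16%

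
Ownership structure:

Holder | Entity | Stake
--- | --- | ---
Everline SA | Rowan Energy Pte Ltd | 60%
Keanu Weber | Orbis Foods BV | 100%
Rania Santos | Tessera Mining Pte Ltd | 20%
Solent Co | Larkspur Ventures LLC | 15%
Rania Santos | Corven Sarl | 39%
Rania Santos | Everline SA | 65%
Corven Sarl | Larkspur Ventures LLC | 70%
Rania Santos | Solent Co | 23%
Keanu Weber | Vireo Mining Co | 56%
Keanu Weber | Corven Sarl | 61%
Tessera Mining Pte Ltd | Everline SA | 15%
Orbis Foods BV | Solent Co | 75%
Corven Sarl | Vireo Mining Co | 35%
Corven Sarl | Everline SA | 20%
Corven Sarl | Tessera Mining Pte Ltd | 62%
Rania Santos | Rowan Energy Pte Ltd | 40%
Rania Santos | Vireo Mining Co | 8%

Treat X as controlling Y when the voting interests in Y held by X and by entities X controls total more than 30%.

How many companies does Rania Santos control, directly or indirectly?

Rania holds 39% of Corven, so Rania controls Corven.
Corven and Rania together hold 35% + 8% = 43% of Vireo, so Rania controls Vireo.
Corven and Rania together hold 62% + 20% = 82% of Tessera, so Rania controls Tessera.
Rania and Tessera and Corven together hold 65% + 15% + 20% = 100% of Everline, so Rania controls Everline.
Everline and Rania together hold 60% + 40% = 100% of Rowan, so Rania controls Rowan.
Corven holds 70% of Larkspur, so Rania controls Larkspur.
No other company's threshold is met.
Rania controls 6 companies.

6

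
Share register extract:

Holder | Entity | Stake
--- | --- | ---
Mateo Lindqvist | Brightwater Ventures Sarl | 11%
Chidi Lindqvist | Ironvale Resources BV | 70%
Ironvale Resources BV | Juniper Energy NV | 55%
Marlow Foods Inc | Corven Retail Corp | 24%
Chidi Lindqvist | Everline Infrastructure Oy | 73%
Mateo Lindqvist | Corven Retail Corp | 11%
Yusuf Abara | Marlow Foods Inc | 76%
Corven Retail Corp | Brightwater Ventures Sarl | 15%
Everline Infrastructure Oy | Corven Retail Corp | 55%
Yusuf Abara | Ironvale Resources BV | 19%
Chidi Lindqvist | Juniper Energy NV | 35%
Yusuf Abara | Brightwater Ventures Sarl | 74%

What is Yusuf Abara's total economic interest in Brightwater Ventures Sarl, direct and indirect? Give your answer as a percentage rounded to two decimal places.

Yusuf reaches Brightwater along 2 paths.
Via Marlow → Corven: 76% × 24% × 15% = 2.736%.
Direct stake: 74% = 74%.
Total: 2.736% + 74% = 76.736%.
Rounded: 76.74%.

76.74%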